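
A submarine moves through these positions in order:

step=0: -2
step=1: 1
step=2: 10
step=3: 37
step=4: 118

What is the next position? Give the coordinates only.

361

Step-to-step displacements: +3, +9, +27, +81; each is 3× the previous.
step 5: 118 + 243 → 361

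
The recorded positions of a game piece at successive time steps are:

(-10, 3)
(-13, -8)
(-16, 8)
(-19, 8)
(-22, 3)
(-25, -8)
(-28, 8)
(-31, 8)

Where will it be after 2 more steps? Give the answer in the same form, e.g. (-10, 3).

(-37, -8)

First: linear, -3 per step → -37 at step 9.
Second: cycles through 3, -8, 8, 8 every 4 steps. Step 9 lands at position 1 of the cycle → -8.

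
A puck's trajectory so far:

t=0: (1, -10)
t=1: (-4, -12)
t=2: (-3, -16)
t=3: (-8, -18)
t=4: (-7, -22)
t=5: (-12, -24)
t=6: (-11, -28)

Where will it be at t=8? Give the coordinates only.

(-15, -34)

Differencing gives (-5, -2), (+1, -4), (-5, -2), (+1, -4), (-5, -2), (+1, -4). This is the pattern (-5, -2), (+1, -4) repeated.
step 7: apply (-5, -2) → (-16, -30)
step 8: apply (+1, -4) → (-15, -34)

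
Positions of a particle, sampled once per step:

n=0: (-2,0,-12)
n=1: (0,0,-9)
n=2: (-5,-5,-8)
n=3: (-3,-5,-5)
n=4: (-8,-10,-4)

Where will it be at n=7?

(-9,-15,3)

Differencing gives (+2,+0,+3), (-5,-5,+1), (+2,+0,+3), (-5,-5,+1). This is the pattern (+2,+0,+3), (-5,-5,+1) repeated.
step 5: apply (+2,+0,+3) → (-6,-10,-1)
step 6: apply (-5,-5,+1) → (-11,-15,0)
step 7: apply (+2,+0,+3) → (-9,-15,3)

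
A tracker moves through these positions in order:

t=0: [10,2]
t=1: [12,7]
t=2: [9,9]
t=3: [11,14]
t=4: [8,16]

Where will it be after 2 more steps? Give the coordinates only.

[7,23]

The moves between consecutive positions are [+2,+5], [-3,+2], [+2,+5], [-3,+2]; they repeat the 2-cycle [[+2,+5], [-3,+2]].
step 5: apply [+2,+5] → [10,21]
step 6: apply [-3,+2] → [7,23]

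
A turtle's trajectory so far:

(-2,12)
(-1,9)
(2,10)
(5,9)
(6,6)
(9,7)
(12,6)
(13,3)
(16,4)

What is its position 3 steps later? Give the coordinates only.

Differencing gives (+1,-3), (+3,+1), (+3,-1), (+1,-3), (+3,+1), (+3,-1), (+1,-3), (+3,+1). This is the pattern (+1,-3), (+3,+1), (+3,-1) repeated.
step 9: apply (+3,-1) → (19,3)
step 10: apply (+1,-3) → (20,0)
step 11: apply (+3,+1) → (23,1)

(23,1)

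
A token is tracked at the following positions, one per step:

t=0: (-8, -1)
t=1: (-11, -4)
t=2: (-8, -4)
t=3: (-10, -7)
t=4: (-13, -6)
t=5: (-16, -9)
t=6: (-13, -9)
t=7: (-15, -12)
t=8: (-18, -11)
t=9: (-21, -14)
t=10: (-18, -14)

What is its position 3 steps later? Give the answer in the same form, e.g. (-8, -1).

Differencing gives (-3, -3), (+3, +0), (-2, -3), (-3, +1), (-3, -3), (+3, +0), (-2, -3), (-3, +1), (-3, -3), (+3, +0). This is the pattern (-3, -3), (+3, +0), (-2, -3), (-3, +1) repeated.
step 11: apply (-2, -3) → (-20, -17)
step 12: apply (-3, +1) → (-23, -16)
step 13: apply (-3, -3) → (-26, -19)

(-26, -19)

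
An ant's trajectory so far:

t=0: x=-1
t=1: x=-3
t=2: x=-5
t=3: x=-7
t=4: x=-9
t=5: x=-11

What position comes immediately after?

x=-13

Each step adds -2 to the position.
step 6: -11 − 2 → x=-13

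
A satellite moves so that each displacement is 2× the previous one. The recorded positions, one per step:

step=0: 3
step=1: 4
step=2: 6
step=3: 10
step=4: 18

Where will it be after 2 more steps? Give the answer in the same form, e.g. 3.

66

The jumps are +1, +2, +4, +8 — a geometric progression with ratio 2.
step 5: 18 + 16 → 34
step 6: 34 + 32 → 66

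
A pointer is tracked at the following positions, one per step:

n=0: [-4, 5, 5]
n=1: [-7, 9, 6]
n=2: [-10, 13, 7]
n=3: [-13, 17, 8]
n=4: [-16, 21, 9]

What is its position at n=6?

[-22, 29, 11]

Constant displacement of [-3, +4, +1] per step.
step 5: [-16, 21, 9] + [-3, +4, +1] → [-19, 25, 10]
step 6: [-19, 25, 10] + [-3, +4, +1] → [-22, 29, 11]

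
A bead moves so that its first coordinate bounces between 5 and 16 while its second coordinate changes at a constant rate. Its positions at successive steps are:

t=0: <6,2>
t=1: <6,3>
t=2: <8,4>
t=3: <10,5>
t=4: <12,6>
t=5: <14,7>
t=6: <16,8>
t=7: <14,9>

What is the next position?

The first coordinate travels 2 per step and bounces off the walls at 5 and 16.
  step 8: 14 → 12
The second coordinate changes by +1 each step: at step 8 it is 10.

<12,10>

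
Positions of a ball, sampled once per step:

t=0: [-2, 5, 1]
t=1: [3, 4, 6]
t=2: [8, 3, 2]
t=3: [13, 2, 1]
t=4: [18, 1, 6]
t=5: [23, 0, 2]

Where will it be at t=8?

[38, -3, 2]

First: linear, +5 per step → 38 at step 8.
Second: linear, -1 per step → -3 at step 8.
Third: cycles through 1, 6, 2 every 3 steps. Step 8 lands at position 2 of the cycle → 2.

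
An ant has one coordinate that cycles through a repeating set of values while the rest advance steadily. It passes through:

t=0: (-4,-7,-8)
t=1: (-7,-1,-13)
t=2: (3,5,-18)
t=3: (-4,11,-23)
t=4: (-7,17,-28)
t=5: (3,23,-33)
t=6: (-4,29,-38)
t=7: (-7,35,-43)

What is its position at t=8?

(3,41,-48)

The first coordinate repeats the cycle [-4, -7, 3] with period 3; step 8 mod 3 = 2, giving 3.
The second coordinate changes by +6 each step, so at step 8 it is -7 + 8·(6) = 41.
The third coordinate changes by -5 each step, so at step 8 it is -8 + 8·(-5) = -48.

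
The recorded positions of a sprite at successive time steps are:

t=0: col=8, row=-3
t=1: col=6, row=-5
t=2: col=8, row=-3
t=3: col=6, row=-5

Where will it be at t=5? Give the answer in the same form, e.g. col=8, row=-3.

col=6, row=-5

Consecutive displacements (-2, -2), (+2, +2), (-2, -2) scale by a factor of -1 each step.
step 4: col=6, row=-5 + (+2, +2) → col=8, row=-3
step 5: col=8, row=-3 + (-2, -2) → col=6, row=-5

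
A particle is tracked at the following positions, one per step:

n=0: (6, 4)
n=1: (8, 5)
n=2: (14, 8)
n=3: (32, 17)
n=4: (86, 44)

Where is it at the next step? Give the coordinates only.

Consecutive displacements (+2, +1), (+6, +3), (+18, +9), (+54, +27) scale by a factor of 3 each step.
step 5: (86, 44) + (+162, +81) → (248, 125)

(248, 125)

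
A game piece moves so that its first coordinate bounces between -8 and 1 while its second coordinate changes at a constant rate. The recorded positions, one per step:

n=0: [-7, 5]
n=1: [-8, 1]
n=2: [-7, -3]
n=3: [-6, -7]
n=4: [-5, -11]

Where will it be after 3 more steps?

[-2, -23]

The first coordinate reflects between -8 and 1, moving 1 per step.
  step 5: -5 → -4
  step 6: -4 → -3
  step 7: -3 → -2
The second coordinate changes by -4 each step: at step 7 it is -23.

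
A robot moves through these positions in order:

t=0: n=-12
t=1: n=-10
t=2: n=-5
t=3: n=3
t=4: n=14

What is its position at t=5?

n=28

Successive displacements: +2, +5, +8, +11 — each changes by +3.
step 5: 14 + 14 → n=28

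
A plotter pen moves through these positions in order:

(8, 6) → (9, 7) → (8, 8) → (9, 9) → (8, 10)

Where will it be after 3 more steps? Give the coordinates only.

The first coordinate repeats the cycle [8, 9] with period 2; step 7 mod 2 = 1, giving 9.
The second coordinate changes by +1 each step, so at step 7 it is 6 + 7·(1) = 13.

(9, 13)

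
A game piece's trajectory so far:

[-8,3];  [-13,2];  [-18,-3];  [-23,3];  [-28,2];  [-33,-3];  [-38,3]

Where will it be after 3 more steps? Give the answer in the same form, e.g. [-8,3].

First: linear, -5 per step → -53 at step 9.
Second: cycles through 3, 2, -3 every 3 steps. Step 9 lands at position 0 of the cycle → 3.

[-53,3]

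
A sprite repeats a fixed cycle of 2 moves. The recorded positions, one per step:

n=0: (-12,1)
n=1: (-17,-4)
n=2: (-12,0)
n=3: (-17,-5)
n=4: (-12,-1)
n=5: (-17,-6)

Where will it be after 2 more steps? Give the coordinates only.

(-17,-7)

The moves between consecutive positions are (-5,-5), (+5,+4), (-5,-5), (+5,+4), (-5,-5); they repeat the 2-cycle [(-5,-5), (+5,+4)].
step 6: apply (+5,+4) → (-12,-2)
step 7: apply (-5,-5) → (-17,-7)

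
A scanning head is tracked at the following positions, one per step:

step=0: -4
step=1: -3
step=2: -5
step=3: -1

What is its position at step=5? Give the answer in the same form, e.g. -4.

7

Consecutive displacements +1, -2, +4 scale by a factor of -2 each step.
step 4: -1 − 8 → -9
step 5: -9 + 16 → 7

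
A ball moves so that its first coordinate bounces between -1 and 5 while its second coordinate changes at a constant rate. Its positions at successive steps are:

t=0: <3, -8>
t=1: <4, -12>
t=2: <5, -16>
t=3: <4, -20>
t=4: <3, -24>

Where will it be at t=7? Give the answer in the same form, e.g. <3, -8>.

<0, -36>

The first coordinate reflects between -1 and 5, moving 1 per step.
  step 5: 3 → 2
  step 6: 2 → 1
  step 7: 1 → 0
The second coordinate changes by -4 each step: at step 7 it is -36.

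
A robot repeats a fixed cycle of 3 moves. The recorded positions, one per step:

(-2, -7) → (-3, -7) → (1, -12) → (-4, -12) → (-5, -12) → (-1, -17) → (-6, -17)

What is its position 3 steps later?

Differencing gives (-1, +0), (+4, -5), (-5, +0), (-1, +0), (+4, -5), (-5, +0). This is the pattern (-1, +0), (+4, -5), (-5, +0) repeated.
step 7: apply (-1, +0) → (-7, -17)
step 8: apply (+4, -5) → (-3, -22)
step 9: apply (-5, +0) → (-8, -22)

(-8, -22)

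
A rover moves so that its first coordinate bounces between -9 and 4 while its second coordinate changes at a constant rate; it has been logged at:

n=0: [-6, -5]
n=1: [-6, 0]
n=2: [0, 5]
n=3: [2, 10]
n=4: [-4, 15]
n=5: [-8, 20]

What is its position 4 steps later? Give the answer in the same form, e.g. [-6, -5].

[-8, 40]

The first coordinate travels 6 per step and bounces off the walls at -9 and 4.
  step 6: -8 → -2
  step 7: -2 → 4
  step 8: 4 → -2
  step 9: -2 → -8
The second coordinate changes by +5 each step: at step 9 it is 40.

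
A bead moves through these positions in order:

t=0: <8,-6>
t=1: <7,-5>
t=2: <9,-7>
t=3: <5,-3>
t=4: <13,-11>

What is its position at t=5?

<-3,5>

Step-to-step displacements: <-1,+1>, <+2,-2>, <-4,+4>, <+8,-8>; each is -2× the previous.
step 5: <13,-11> + <-16,+16> → <-3,5>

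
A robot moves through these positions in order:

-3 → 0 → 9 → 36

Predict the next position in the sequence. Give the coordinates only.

117

Consecutive displacements +3, +9, +27 scale by a factor of 3 each step.
step 4: 36 + 81 → 117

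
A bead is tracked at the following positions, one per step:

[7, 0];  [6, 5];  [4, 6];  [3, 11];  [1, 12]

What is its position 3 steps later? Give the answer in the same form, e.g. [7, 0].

Step-to-step displacements: [-1, +5], [-2, +1], [-1, +5], [-2, +1] — a repeating cycle of length 2.
step 5: apply [-1, +5] → [0, 17]
step 6: apply [-2, +1] → [-2, 18]
step 7: apply [-1, +5] → [-3, 23]

[-3, 23]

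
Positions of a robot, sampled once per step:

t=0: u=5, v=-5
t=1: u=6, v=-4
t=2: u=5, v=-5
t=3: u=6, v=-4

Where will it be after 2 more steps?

u=6, v=-4

Step-to-step displacements: (+1,+1), (-1,-1), (+1,+1); each is -1× the previous.
step 4: u=6, v=-4 + (-1,-1) → u=5, v=-5
step 5: u=5, v=-5 + (+1,+1) → u=6, v=-4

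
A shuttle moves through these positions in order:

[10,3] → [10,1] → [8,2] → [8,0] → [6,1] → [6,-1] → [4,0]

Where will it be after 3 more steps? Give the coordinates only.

[2,-3]

Differencing gives [+0,-2], [-2,+1], [+0,-2], [-2,+1], [+0,-2], [-2,+1]. This is the pattern [+0,-2], [-2,+1] repeated.
step 7: apply [+0,-2] → [4,-2]
step 8: apply [-2,+1] → [2,-1]
step 9: apply [+0,-2] → [2,-3]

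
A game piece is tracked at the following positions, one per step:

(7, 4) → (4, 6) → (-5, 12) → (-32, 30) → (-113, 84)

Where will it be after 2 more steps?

(-1085, 732)

Step-to-step displacements: (-3, +2), (-9, +6), (-27, +18), (-81, +54); each is 3× the previous.
step 5: (-113, 84) + (-243, +162) → (-356, 246)
step 6: (-356, 246) + (-729, +486) → (-1085, 732)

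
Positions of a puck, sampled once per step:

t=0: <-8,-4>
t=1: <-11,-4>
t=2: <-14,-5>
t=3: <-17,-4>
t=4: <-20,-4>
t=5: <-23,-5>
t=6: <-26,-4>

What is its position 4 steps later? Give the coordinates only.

<-38,-4>

The first coordinate changes by -3 each step, so at step 10 it is -8 + 10·(-3) = -38.
The second coordinate repeats the cycle [-4, -4, -5] with period 3; step 10 mod 3 = 1, giving -4.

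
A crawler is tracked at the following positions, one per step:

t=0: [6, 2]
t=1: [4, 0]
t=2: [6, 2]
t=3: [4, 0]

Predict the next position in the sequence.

The jumps are [-2, -2], [+2, +2], [-2, -2] — a geometric progression with ratio -1.
step 4: [4, 0] + [+2, +2] → [6, 2]

[6, 2]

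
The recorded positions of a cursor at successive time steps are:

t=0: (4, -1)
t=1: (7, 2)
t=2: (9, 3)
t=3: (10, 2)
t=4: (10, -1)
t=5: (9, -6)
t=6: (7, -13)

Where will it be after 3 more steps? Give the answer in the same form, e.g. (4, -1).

Taking differences between consecutive positions: (+3, +3), (+2, +1), (+1, -1), (+0, -3), (-1, -5), (-2, -7). These grow by (-1, -2) each step.
step 7: (7, -13) + (-3, -9) → (4, -22)
step 8: (4, -22) + (-4, -11) → (0, -33)
step 9: (0, -33) + (-5, -13) → (-5, -46)

(-5, -46)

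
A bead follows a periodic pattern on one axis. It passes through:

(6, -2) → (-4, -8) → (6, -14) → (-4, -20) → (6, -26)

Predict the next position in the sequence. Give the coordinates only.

(-4, -32)

First: cycles through 6, -4 every 2 steps. Step 5 lands at position 1 of the cycle → -4.
Second: linear, -6 per step → -32 at step 5.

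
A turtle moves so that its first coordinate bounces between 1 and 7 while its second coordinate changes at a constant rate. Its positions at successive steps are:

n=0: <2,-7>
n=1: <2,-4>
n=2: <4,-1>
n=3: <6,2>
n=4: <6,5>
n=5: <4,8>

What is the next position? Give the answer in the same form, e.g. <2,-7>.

The first coordinate travels 2 per step and bounces off the walls at 1 and 7.
  step 6: 4 → 2
The second coordinate changes by +3 each step: at step 6 it is 11.

<2,11>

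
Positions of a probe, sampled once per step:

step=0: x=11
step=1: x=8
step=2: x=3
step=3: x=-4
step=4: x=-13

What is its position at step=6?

Taking differences between consecutive positions: -3, -5, -7, -9. These grow by -2 each step.
step 5: -13 − 11 → x=-24
step 6: -24 − 13 → x=-37

x=-37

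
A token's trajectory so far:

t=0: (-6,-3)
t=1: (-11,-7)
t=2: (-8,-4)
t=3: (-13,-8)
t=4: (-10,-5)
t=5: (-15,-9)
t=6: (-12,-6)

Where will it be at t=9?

(-19,-11)

The moves between consecutive positions are (-5,-4), (+3,+3), (-5,-4), (+3,+3), (-5,-4), (+3,+3); they repeat the 2-cycle [(-5,-4), (+3,+3)].
step 7: apply (-5,-4) → (-17,-10)
step 8: apply (+3,+3) → (-14,-7)
step 9: apply (-5,-4) → (-19,-11)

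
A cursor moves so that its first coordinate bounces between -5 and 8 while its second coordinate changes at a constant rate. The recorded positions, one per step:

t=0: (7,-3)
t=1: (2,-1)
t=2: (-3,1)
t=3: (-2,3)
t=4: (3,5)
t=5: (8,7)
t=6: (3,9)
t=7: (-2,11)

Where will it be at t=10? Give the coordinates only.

(7,17)

The first coordinate travels 5 per step and bounces off the walls at -5 and 8.
  step 8: -2 → -3
  step 9: -3 → 2
  step 10: 2 → 7
The second coordinate changes by +2 each step: at step 10 it is 17.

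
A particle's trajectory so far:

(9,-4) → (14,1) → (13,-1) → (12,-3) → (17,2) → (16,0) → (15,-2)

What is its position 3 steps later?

(18,-1)

Differencing gives (+5,+5), (-1,-2), (-1,-2), (+5,+5), (-1,-2), (-1,-2). This is the pattern (+5,+5), (-1,-2), (-1,-2) repeated.
step 7: apply (+5,+5) → (20,3)
step 8: apply (-1,-2) → (19,1)
step 9: apply (-1,-2) → (18,-1)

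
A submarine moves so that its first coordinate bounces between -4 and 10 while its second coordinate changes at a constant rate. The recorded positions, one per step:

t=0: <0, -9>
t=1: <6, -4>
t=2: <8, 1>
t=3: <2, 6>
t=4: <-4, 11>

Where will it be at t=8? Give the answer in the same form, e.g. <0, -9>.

The first coordinate reflects between -4 and 10, moving 6 per step.
  step 5: -4 → 2
  step 6: 2 → 8
  step 7: 8 → 6
  step 8: 6 → 0
The second coordinate changes by +5 each step: at step 8 it is 31.

<0, 31>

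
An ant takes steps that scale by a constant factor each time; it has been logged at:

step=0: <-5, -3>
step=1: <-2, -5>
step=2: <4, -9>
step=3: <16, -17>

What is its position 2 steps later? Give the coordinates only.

Consecutive displacements <+3, -2>, <+6, -4>, <+12, -8> scale by a factor of 2 each step.
step 4: <16, -17> + <+24, -16> → <40, -33>
step 5: <40, -33> + <+48, -32> → <88, -65>

<88, -65>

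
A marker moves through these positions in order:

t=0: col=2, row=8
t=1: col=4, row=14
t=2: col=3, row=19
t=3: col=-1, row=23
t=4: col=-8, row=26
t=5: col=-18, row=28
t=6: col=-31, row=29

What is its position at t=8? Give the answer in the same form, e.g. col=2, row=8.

First differences are (+2,+6), (-1,+5), (-4,+4), (-7,+3), (-10,+2), (-13,+1); their common second difference is (-3,-1) (constant acceleration).
step 7: col=-31, row=29 + (-16,+0) → col=-47, row=29
step 8: col=-47, row=29 + (-19,-1) → col=-66, row=28

col=-66, row=28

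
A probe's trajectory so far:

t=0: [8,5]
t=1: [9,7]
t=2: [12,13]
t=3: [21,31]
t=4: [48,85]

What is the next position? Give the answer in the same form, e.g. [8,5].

Step-to-step displacements: [+1,+2], [+3,+6], [+9,+18], [+27,+54]; each is 3× the previous.
step 5: [48,85] + [+81,+162] → [129,247]

[129,247]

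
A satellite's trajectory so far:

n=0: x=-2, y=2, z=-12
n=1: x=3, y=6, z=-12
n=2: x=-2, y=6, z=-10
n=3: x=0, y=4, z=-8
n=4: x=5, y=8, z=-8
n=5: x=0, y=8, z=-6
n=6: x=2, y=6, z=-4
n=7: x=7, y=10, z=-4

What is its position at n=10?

Differencing gives (+5, +4, +0), (-5, +0, +2), (+2, -2, +2), (+5, +4, +0), (-5, +0, +2), (+2, -2, +2), (+5, +4, +0). This is the pattern (+5, +4, +0), (-5, +0, +2), (+2, -2, +2) repeated.
step 8: apply (-5, +0, +2) → x=2, y=10, z=-2
step 9: apply (+2, -2, +2) → x=4, y=8, z=0
step 10: apply (+5, +4, +0) → x=9, y=12, z=0

x=9, y=12, z=0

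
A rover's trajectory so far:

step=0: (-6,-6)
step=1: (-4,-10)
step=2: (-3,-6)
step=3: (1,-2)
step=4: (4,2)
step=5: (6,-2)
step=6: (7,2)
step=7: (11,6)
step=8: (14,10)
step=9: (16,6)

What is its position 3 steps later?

(24,18)

The moves between consecutive positions are (+2,-4), (+1,+4), (+4,+4), (+3,+4), (+2,-4), (+1,+4), (+4,+4), (+3,+4), (+2,-4); they repeat the 4-cycle [(+2,-4), (+1,+4), (+4,+4), (+3,+4)].
step 10: apply (+1,+4) → (17,10)
step 11: apply (+4,+4) → (21,14)
step 12: apply (+3,+4) → (24,18)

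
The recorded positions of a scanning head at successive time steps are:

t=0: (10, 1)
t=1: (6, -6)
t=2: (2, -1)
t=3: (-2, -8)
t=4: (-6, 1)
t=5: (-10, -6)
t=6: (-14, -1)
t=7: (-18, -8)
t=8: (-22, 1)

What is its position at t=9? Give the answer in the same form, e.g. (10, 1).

(-26, -6)

First: linear, -4 per step → -26 at step 9.
Second: cycles through 1, -6, -1, -8 every 4 steps. Step 9 lands at position 1 of the cycle → -6.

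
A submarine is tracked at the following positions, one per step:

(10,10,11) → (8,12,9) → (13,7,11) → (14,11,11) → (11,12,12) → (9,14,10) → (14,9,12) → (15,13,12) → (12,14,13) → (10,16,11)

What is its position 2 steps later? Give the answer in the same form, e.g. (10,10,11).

(16,15,13)

Step-to-step displacements: (-2,+2,-2), (+5,-5,+2), (+1,+4,+0), (-3,+1,+1), (-2,+2,-2), (+5,-5,+2), (+1,+4,+0), (-3,+1,+1), (-2,+2,-2) — a repeating cycle of length 4.
step 10: apply (+5,-5,+2) → (15,11,13)
step 11: apply (+1,+4,+0) → (16,15,13)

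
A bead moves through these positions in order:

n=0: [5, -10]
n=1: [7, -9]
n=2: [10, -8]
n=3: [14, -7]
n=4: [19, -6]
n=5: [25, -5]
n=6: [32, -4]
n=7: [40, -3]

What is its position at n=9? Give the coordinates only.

[59, -1]

Taking differences between consecutive positions: [+2, +1], [+3, +1], [+4, +1], [+5, +1], [+6, +1], [+7, +1], [+8, +1]. These grow by [+1, +0] each step.
step 8: [40, -3] + [+9, +1] → [49, -2]
step 9: [49, -2] + [+10, +1] → [59, -1]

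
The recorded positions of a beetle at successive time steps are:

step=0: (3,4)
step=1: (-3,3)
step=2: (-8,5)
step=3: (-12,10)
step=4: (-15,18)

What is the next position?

Successive displacements: (-6,-1), (-5,+2), (-4,+5), (-3,+8) — each changes by (+1,+3).
step 5: (-15,18) + (-2,+11) → (-17,29)

(-17,29)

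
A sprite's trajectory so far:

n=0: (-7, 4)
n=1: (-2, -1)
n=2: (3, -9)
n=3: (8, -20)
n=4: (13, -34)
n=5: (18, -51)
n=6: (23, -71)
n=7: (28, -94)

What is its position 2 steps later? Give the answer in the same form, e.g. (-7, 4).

Successive displacements: (+5, -5), (+5, -8), (+5, -11), (+5, -14), (+5, -17), (+5, -20), (+5, -23) — each changes by (+0, -3).
step 8: (28, -94) + (+5, -26) → (33, -120)
step 9: (33, -120) + (+5, -29) → (38, -149)

(38, -149)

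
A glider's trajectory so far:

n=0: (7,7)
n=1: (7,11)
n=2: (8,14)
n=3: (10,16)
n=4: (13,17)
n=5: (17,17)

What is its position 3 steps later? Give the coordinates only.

(35,11)

Taking differences between consecutive positions: (+0,+4), (+1,+3), (+2,+2), (+3,+1), (+4,+0). These grow by (+1,-1) each step.
step 6: (17,17) + (+5,-1) → (22,16)
step 7: (22,16) + (+6,-2) → (28,14)
step 8: (28,14) + (+7,-3) → (35,11)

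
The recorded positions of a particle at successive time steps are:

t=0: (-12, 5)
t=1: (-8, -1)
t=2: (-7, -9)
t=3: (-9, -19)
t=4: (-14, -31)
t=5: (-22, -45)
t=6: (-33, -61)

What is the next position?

(-47, -79)

First differences are (+4, -6), (+1, -8), (-2, -10), (-5, -12), (-8, -14), (-11, -16); their common second difference is (-3, -2) (constant acceleration).
step 7: (-33, -61) + (-14, -18) → (-47, -79)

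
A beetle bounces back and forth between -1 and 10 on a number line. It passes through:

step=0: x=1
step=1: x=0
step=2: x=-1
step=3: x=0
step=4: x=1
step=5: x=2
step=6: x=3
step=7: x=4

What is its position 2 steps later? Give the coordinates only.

x=6

The value reflects between -1 and 10, moving 1 per step.
  step 8: 4 → 5
  step 9: 5 → 6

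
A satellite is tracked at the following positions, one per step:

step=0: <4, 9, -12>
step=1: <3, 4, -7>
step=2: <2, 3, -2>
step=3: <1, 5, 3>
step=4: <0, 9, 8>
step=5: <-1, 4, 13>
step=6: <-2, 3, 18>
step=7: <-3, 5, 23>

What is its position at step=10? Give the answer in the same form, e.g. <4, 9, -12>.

The first coordinate changes by -1 each step, so at step 10 it is 4 + 10·(-1) = -6.
The second coordinate repeats the cycle [9, 4, 3, 5] with period 4; step 10 mod 4 = 2, giving 3.
The third coordinate changes by +5 each step, so at step 10 it is -12 + 10·(5) = 38.

<-6, 3, 38>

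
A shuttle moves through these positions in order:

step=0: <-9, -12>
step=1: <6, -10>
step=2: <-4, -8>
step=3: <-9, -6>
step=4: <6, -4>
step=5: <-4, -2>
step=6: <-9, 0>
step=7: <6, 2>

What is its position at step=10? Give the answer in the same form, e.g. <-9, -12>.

First: cycles through -9, 6, -4 every 3 steps. Step 10 lands at position 1 of the cycle → 6.
Second: linear, +2 per step → 8 at step 10.

<6, 8>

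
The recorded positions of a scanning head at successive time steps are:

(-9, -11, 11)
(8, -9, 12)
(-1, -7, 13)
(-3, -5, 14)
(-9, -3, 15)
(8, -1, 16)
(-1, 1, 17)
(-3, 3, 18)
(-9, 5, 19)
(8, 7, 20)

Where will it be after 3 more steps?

(-9, 13, 23)

The first coordinate repeats the cycle [-9, 8, -1, -3] with period 4; step 12 mod 4 = 0, giving -9.
The second coordinate changes by +2 each step, so at step 12 it is -11 + 12·(2) = 13.
The third coordinate changes by +1 each step, so at step 12 it is 11 + 12·(1) = 23.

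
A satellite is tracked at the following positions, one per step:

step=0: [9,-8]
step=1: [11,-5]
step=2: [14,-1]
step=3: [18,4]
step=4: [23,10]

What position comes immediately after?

Successive displacements: [+2,+3], [+3,+4], [+4,+5], [+5,+6] — each changes by [+1,+1].
step 5: [23,10] + [+6,+7] → [29,17]

[29,17]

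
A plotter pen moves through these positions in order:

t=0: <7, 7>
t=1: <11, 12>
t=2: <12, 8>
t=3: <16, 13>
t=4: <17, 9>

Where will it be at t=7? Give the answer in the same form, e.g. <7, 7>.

<26, 15>

The moves between consecutive positions are <+4, +5>, <+1, -4>, <+4, +5>, <+1, -4>; they repeat the 2-cycle [<+4, +5>, <+1, -4>].
step 5: apply <+4, +5> → <21, 14>
step 6: apply <+1, -4> → <22, 10>
step 7: apply <+4, +5> → <26, 15>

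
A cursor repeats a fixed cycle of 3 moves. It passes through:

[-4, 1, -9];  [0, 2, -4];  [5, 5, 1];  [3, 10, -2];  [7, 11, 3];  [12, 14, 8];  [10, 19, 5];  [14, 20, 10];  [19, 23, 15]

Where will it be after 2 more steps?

[21, 29, 17]

Differencing gives [+4, +1, +5], [+5, +3, +5], [-2, +5, -3], [+4, +1, +5], [+5, +3, +5], [-2, +5, -3], [+4, +1, +5], [+5, +3, +5]. This is the pattern [+4, +1, +5], [+5, +3, +5], [-2, +5, -3] repeated.
step 9: apply [-2, +5, -3] → [17, 28, 12]
step 10: apply [+4, +1, +5] → [21, 29, 17]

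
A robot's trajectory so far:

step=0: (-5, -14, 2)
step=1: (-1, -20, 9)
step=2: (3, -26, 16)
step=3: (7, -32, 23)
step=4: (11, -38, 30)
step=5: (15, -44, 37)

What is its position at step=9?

(31, -68, 65)

Constant displacement of (+4, -6, +7) per step.
step 6: (15, -44, 37) + (+4, -6, +7) → (19, -50, 44)
step 7: (19, -50, 44) + (+4, -6, +7) → (23, -56, 51)
step 8: (23, -56, 51) + (+4, -6, +7) → (27, -62, 58)
step 9: (27, -62, 58) + (+4, -6, +7) → (31, -68, 65)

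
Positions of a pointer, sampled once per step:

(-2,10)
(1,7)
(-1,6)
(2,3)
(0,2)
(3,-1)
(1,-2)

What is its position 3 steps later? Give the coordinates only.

(5,-9)

Step-to-step displacements: (+3,-3), (-2,-1), (+3,-3), (-2,-1), (+3,-3), (-2,-1) — a repeating cycle of length 2.
step 7: apply (+3,-3) → (4,-5)
step 8: apply (-2,-1) → (2,-6)
step 9: apply (+3,-3) → (5,-9)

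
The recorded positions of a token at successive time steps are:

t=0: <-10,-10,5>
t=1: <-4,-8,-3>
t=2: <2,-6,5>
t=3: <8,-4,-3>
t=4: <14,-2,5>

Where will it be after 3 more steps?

The first coordinate changes by +6 each step, so at step 7 it is -10 + 7·(6) = 32.
The second coordinate changes by +2 each step, so at step 7 it is -10 + 7·(2) = 4.
The third coordinate repeats the cycle [5, -3] with period 2; step 7 mod 2 = 1, giving -3.

<32,4,-3>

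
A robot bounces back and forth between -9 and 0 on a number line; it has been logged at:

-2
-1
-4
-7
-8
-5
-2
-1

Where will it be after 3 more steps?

-8

The value travels 3 per step and bounces off the walls at -9 and 0.
  step 8: -1 → -4
  step 9: -4 → -7
  step 10: -7 → -8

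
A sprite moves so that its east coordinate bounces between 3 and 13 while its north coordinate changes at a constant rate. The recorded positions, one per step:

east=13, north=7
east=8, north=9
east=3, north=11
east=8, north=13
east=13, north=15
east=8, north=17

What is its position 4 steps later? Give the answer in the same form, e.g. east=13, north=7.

east=8, north=25

The east coordinate travels 5 per step and bounces off the walls at 3 and 13.
  step 6: 8 → 3
  step 7: 3 → 8
  step 8: 8 → 13
  step 9: 13 → 8
The north coordinate changes by +2 each step: at step 9 it is 25.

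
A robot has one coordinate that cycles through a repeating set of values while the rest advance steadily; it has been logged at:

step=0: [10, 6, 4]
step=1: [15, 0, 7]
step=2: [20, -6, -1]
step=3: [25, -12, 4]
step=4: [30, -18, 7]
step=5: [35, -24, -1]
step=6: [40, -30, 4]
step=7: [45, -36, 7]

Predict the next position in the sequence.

The first coordinate changes by +5 each step, so at step 8 it is 10 + 8·(5) = 50.
The second coordinate changes by -6 each step, so at step 8 it is 6 + 8·(-6) = -42.
The third coordinate repeats the cycle [4, 7, -1] with period 3; step 8 mod 3 = 2, giving -1.

[50, -42, -1]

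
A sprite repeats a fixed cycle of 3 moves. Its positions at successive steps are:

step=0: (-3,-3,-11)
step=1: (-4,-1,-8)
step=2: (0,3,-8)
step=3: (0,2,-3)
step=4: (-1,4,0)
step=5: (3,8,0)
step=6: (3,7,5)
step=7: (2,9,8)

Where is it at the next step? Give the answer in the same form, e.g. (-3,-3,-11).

Differencing gives (-1,+2,+3), (+4,+4,+0), (+0,-1,+5), (-1,+2,+3), (+4,+4,+0), (+0,-1,+5), (-1,+2,+3). This is the pattern (-1,+2,+3), (+4,+4,+0), (+0,-1,+5) repeated.
step 8: apply (+4,+4,+0) → (6,13,8)

(6,13,8)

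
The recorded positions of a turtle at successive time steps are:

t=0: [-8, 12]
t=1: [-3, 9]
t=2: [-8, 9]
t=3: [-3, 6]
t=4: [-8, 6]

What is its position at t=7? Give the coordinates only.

Differencing gives [+5, -3], [-5, +0], [+5, -3], [-5, +0]. This is the pattern [+5, -3], [-5, +0] repeated.
step 5: apply [+5, -3] → [-3, 3]
step 6: apply [-5, +0] → [-8, 3]
step 7: apply [+5, -3] → [-3, 0]

[-3, 0]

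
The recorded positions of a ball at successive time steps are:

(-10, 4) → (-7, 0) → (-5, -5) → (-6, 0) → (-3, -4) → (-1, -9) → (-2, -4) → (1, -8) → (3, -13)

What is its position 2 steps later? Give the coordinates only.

Step-to-step displacements: (+3, -4), (+2, -5), (-1, +5), (+3, -4), (+2, -5), (-1, +5), (+3, -4), (+2, -5) — a repeating cycle of length 3.
step 9: apply (-1, +5) → (2, -8)
step 10: apply (+3, -4) → (5, -12)

(5, -12)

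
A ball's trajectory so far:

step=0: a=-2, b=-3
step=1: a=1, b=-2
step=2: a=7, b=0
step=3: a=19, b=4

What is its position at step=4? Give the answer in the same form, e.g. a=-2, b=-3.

Consecutive displacements (+3, +1), (+6, +2), (+12, +4) scale by a factor of 2 each step.
step 4: a=19, b=4 + (+24, +8) → a=43, b=12

a=43, b=12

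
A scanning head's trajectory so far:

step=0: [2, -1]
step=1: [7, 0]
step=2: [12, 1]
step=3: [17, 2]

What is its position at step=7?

[37, 6]

Constant displacement of [+5, +1] per step.
step 4: [17, 2] + [+5, +1] → [22, 3]
step 5: [22, 3] + [+5, +1] → [27, 4]
step 6: [27, 4] + [+5, +1] → [32, 5]
step 7: [32, 5] + [+5, +1] → [37, 6]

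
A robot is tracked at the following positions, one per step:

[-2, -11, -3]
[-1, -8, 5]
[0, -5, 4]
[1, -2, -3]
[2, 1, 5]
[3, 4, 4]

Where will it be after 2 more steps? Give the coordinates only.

First: linear, +1 per step → 5 at step 7.
Second: linear, +3 per step → 10 at step 7.
Third: cycles through -3, 5, 4 every 3 steps. Step 7 lands at position 1 of the cycle → 5.

[5, 10, 5]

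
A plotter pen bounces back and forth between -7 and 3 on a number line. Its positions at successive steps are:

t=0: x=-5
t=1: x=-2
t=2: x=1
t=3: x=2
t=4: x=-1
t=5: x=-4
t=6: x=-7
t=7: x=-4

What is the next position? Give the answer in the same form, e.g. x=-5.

The value travels 3 per step and bounces off the walls at -7 and 3.
  step 8: -4 → -1

x=-1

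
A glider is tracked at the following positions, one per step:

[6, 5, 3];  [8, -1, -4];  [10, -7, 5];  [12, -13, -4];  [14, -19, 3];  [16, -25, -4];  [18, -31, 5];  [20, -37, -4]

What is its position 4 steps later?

The first coordinate changes by +2 each step, so at step 11 it is 6 + 11·(2) = 28.
The second coordinate changes by -6 each step, so at step 11 it is 5 + 11·(-6) = -61.
The third coordinate repeats the cycle [3, -4, 5, -4] with period 4; step 11 mod 4 = 3, giving -4.

[28, -61, -4]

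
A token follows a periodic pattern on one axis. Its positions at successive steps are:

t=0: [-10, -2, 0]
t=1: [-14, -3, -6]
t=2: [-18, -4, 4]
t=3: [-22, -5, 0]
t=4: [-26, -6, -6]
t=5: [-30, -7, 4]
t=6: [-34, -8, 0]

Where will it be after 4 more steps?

[-50, -12, -6]

First: linear, -4 per step → -50 at step 10.
Second: linear, -1 per step → -12 at step 10.
Third: cycles through 0, -6, 4 every 3 steps. Step 10 lands at position 1 of the cycle → -6.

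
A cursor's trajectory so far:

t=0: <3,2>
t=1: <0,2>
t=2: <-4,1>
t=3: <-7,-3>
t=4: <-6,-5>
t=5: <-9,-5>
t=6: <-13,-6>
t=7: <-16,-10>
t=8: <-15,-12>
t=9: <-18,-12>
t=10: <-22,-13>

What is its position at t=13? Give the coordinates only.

<-27,-19>

The moves between consecutive positions are <-3,+0>, <-4,-1>, <-3,-4>, <+1,-2>, <-3,+0>, <-4,-1>, <-3,-4>, <+1,-2>, <-3,+0>, <-4,-1>; they repeat the 4-cycle [<-3,+0>, <-4,-1>, <-3,-4>, <+1,-2>].
step 11: apply <-3,-4> → <-25,-17>
step 12: apply <+1,-2> → <-24,-19>
step 13: apply <-3,+0> → <-27,-19>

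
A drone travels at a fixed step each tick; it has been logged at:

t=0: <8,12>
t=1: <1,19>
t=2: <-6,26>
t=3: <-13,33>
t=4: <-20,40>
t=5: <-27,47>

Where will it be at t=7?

Each step adds <-7,+7> to the position.
step 6: <-27,47> + <-7,+7> → <-34,54>
step 7: <-34,54> + <-7,+7> → <-41,61>

<-41,61>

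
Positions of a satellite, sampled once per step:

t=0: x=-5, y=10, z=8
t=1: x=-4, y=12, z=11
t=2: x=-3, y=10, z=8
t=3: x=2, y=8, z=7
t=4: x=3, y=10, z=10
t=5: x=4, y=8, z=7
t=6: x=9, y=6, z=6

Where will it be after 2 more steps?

x=11, y=6, z=6

Step-to-step displacements: (+1,+2,+3), (+1,-2,-3), (+5,-2,-1), (+1,+2,+3), (+1,-2,-3), (+5,-2,-1) — a repeating cycle of length 3.
step 7: apply (+1,+2,+3) → x=10, y=8, z=9
step 8: apply (+1,-2,-3) → x=11, y=6, z=6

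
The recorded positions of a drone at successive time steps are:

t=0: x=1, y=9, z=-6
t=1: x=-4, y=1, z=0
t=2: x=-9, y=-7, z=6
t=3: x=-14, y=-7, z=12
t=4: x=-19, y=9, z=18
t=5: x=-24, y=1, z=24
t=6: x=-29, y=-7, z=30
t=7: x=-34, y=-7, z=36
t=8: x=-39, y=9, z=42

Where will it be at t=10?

The x coordinate changes by -5 each step, so at step 10 it is 1 + 10·(-5) = -49.
The y coordinate repeats the cycle [9, 1, -7, -7] with period 4; step 10 mod 4 = 2, giving -7.
The z coordinate changes by +6 each step, so at step 10 it is -6 + 10·(6) = 54.

x=-49, y=-7, z=54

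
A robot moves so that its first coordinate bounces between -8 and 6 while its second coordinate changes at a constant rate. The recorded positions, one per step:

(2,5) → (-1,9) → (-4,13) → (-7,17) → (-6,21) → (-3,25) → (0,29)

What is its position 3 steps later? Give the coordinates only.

(3,41)

The first coordinate travels 3 per step and bounces off the walls at -8 and 6.
  step 7: 0 → 3
  step 8: 3 → 6
  step 9: 6 → 3
The second coordinate changes by +4 each step: at step 9 it is 41.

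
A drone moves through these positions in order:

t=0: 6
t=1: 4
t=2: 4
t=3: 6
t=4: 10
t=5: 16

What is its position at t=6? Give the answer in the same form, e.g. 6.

Successive displacements: -2, +0, +2, +4, +6 — each changes by +2.
step 6: 16 + 8 → 24

24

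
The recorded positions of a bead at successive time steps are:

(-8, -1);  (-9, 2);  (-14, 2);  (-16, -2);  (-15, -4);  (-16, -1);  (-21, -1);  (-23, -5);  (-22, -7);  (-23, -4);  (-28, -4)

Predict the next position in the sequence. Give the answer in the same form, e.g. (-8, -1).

Step-to-step displacements: (-1, +3), (-5, +0), (-2, -4), (+1, -2), (-1, +3), (-5, +0), (-2, -4), (+1, -2), (-1, +3), (-5, +0) — a repeating cycle of length 4.
step 11: apply (-2, -4) → (-30, -8)

(-30, -8)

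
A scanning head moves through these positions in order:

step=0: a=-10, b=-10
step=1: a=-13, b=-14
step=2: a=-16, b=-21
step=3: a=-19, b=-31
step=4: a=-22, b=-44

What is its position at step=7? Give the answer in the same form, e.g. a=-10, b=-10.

a=-31, b=-101

Taking differences between consecutive positions: (-3,-4), (-3,-7), (-3,-10), (-3,-13). These grow by (+0,-3) each step.
step 5: a=-22, b=-44 + (-3,-16) → a=-25, b=-60
step 6: a=-25, b=-60 + (-3,-19) → a=-28, b=-79
step 7: a=-28, b=-79 + (-3,-22) → a=-31, b=-101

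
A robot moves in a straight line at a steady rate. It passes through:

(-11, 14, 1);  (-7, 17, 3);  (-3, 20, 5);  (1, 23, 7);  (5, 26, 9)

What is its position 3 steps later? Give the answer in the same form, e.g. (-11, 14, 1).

(17, 35, 15)

The position changes by (+4, +3, +2) every step.
step 5: (5, 26, 9) + (+4, +3, +2) → (9, 29, 11)
step 6: (9, 29, 11) + (+4, +3, +2) → (13, 32, 13)
step 7: (13, 32, 13) + (+4, +3, +2) → (17, 35, 15)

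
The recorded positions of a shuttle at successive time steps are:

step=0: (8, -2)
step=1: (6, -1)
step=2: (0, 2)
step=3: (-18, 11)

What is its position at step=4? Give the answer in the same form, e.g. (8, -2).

Consecutive displacements (-2, +1), (-6, +3), (-18, +9) scale by a factor of 3 each step.
step 4: (-18, 11) + (-54, +27) → (-72, 38)

(-72, 38)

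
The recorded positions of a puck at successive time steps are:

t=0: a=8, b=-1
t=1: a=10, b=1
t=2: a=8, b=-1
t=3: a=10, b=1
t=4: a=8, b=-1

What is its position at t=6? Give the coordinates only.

a=8, b=-1

Consecutive displacements (+2, +2), (-2, -2), (+2, +2), (-2, -2) scale by a factor of -1 each step.
step 5: a=8, b=-1 + (+2, +2) → a=10, b=1
step 6: a=10, b=1 + (-2, -2) → a=8, b=-1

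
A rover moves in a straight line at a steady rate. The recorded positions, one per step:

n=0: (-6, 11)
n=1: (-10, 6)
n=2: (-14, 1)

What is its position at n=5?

(-26, -14)

Each step adds (-4, -5) to the position.
step 3: (-14, 1) + (-4, -5) → (-18, -4)
step 4: (-18, -4) + (-4, -5) → (-22, -9)
step 5: (-22, -9) + (-4, -5) → (-26, -14)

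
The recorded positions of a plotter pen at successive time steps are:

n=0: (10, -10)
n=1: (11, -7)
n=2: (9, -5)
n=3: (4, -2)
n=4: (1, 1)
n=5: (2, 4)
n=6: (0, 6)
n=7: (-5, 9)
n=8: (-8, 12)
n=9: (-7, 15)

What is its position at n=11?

Step-to-step displacements: (+1, +3), (-2, +2), (-5, +3), (-3, +3), (+1, +3), (-2, +2), (-5, +3), (-3, +3), (+1, +3) — a repeating cycle of length 4.
step 10: apply (-2, +2) → (-9, 17)
step 11: apply (-5, +3) → (-14, 20)

(-14, 20)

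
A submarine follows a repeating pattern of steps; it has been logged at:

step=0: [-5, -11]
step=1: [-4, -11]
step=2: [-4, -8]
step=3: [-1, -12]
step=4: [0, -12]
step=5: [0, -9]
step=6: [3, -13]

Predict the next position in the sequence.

Step-to-step displacements: [+1, +0], [+0, +3], [+3, -4], [+1, +0], [+0, +3], [+3, -4] — a repeating cycle of length 3.
step 7: apply [+1, +0] → [4, -13]

[4, -13]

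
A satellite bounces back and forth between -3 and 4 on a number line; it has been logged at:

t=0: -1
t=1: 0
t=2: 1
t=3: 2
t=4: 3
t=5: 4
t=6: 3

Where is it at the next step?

The value reflects between -3 and 4, moving 1 per step.
  step 7: 3 → 2

2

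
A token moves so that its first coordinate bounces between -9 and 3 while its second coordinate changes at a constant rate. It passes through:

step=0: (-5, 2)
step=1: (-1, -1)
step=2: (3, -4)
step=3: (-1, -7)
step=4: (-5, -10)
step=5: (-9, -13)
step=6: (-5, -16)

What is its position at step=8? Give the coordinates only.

(3, -22)

The first coordinate travels 4 per step and bounces off the walls at -9 and 3.
  step 7: -5 → -1
  step 8: -1 → 3
The second coordinate changes by -3 each step: at step 8 it is -22.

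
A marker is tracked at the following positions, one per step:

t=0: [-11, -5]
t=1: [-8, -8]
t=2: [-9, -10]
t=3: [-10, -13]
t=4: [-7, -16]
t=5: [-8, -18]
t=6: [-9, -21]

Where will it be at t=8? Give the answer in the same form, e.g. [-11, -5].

[-7, -26]

The moves between consecutive positions are [+3, -3], [-1, -2], [-1, -3], [+3, -3], [-1, -2], [-1, -3]; they repeat the 3-cycle [[+3, -3], [-1, -2], [-1, -3]].
step 7: apply [+3, -3] → [-6, -24]
step 8: apply [-1, -2] → [-7, -26]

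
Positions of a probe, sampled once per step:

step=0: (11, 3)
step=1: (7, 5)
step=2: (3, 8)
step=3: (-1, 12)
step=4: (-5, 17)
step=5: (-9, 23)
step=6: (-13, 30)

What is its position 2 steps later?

Taking differences between consecutive positions: (-4, +2), (-4, +3), (-4, +4), (-4, +5), (-4, +6), (-4, +7). These grow by (+0, +1) each step.
step 7: (-13, 30) + (-4, +8) → (-17, 38)
step 8: (-17, 38) + (-4, +9) → (-21, 47)

(-21, 47)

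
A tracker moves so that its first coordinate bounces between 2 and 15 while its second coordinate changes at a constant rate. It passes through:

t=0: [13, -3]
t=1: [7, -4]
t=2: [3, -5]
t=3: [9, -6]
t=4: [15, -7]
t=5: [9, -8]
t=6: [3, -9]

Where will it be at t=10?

The first coordinate reflects between 2 and 15, moving 6 per step.
  step 7: 3 → 7
  step 8: 7 → 13
  step 9: 13 → 11
  step 10: 11 → 5
The second coordinate changes by -1 each step: at step 10 it is -13.

[5, -13]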